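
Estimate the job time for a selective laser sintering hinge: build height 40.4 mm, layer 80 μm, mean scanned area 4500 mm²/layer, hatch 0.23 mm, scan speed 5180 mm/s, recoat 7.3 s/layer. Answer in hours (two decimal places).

Layers = ⌈40.4/0.08⌉ = 505.
Hatch length per layer = 4500 / 0.23 = 19565.2 mm.
Laser time per layer = 19565.2 / 5180 = 3.7771 s.
Layer cycle: 3.7771 + 7.3 → 11.0771 s.
505 layers × 11.0771 s/layer = 5593.9355 s, i.e. 1.55 hours.

1.55 hours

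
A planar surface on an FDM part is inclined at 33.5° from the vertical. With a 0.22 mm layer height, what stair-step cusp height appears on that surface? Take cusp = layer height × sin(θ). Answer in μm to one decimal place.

h_c = t·sin θ = 0.22 × 0.5519 = 0.121418 mm (121.4 μm).

121.4 μm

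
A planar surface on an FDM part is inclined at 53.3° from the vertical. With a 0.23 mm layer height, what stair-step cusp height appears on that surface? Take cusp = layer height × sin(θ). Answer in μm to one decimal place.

Cusp = layer height × sin(53.3°) = 0.23 × 0.8018 = 0.184414 mm = 184.4 μm.

184.4 μm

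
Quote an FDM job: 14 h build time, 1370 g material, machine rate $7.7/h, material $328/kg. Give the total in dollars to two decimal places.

$557.16

Machine cost = 7.7 × 14 = $107.80.
Feedstock cost: 328 × 1370/1000 → $449.36.
Job cost: 107.80 + 449.36 = $557.16.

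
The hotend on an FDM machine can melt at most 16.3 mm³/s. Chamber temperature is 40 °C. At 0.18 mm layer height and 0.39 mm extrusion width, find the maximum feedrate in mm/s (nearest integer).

Extrusion cross-section = 0.18 × 0.39, so 0.0702 mm².
Max speed = 16.3 / 0.0702 = 232.19 ≈ 232 mm/s.

232 mm/s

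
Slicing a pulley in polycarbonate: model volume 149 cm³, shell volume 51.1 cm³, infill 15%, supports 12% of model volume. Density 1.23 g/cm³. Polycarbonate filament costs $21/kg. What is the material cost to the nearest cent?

$2.16

Interior volume = 149 − 51.1 = 97.9 cm³.
Deposited infill = 0.15 × 97.9, so 14.685 cm³.
Support: 0.12 × 149 → 17.88 cm³.
Total extruded = 51.1 + 14.685 + 17.88, so 83.665 cm³.
Mass = 83.665 × 1.23, so 102.90795 g.
Cost = 102.90795 g / 1000 × $21/kg = $2.16.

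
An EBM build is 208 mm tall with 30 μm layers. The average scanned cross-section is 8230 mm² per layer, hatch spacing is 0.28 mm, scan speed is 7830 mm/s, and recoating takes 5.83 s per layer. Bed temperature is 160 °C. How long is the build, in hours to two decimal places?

Layer count = ceil(208 / 0.03) = 6934.
Hatch length per layer = 8230 / 0.28 = 29392.9 mm.
Scan time per layer = 29392.9 / 7830, so 3.7539 s.
Per-layer time = 3.7539 + 5.83, so 9.5839 s.
6934 layers × 9.5839 s/layer = 66454.7626 s, i.e. 18.46 hours.

18.46 hours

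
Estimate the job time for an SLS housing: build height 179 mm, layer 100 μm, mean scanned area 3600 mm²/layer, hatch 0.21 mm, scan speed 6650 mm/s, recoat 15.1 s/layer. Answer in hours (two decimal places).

8.79 hours

Number of layers: 179 / 0.1 → 1790 (rounded up).
Hatch length per layer: 3600 / 0.21 → 17142.9 mm.
Scan time per layer = 17142.9 / 6650, so 2.5779 s.
Per-layer time = 2.5779 + 15.1 = 17.6779 s.
1790 layers × 17.6779 s/layer = 31643.441 s, i.e. 8.79 hours.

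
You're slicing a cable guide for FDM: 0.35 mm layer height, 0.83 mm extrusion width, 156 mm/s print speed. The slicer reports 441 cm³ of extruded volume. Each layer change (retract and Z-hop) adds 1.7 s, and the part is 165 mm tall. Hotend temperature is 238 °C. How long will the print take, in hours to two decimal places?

2.93 hours

Extrusion cross-section: 0.35 × 0.83 → 0.2905 mm².
Toolpath length = 441 cm³ / 0.2905 mm² = 441000 / 0.2905 = 1518072.3 mm.
Extrusion time = 1518072.3 / 156 = 9731.2 s.
Number of layers: 165 / 0.35 → 472 (rounded up).
Layer-change overhead: 472 × 1.7 → 802.4 s.
Total = 9731.2 + 802.4 = 10533.6 s = 2.93 hours.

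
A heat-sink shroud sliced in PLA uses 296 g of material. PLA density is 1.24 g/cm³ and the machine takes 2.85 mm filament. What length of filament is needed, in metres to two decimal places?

Extruded volume: 296/1.24 = 238.7097 cm³ (238709.7 mm³).
Filament cross-section = π × (2.85/2)² = 6.3794 mm².
L = V/A = 238709.7/6.3794 = 37418.83 mm → 37.42 m.

37.42 m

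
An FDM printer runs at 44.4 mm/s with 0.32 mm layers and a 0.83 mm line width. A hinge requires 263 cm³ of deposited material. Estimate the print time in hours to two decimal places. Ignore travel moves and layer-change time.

Line area = 0.32 × 0.83 = 0.2656 mm².
Total extruded path = 263000/0.2656 = 990210.8 mm.
Print-move time = 990210.8 / 44.4, so 22302 s.
In the requested units: 22302 s = 6.20 hours.

6.20 hours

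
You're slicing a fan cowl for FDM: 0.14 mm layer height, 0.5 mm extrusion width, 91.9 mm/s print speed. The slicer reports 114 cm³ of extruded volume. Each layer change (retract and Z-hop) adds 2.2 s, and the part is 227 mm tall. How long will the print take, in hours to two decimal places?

Extrusion cross-section = 0.14 × 0.5, so 0.07 mm².
Toolpath length = 114 cm³ / 0.07 mm² = 114000 / 0.07 = 1628571.4 mm.
Print-move time = 1628571.4 / 91.9 = 17721.1 s.
Layer count = ceil(227 / 0.14) = 1622.
Layer-change overhead = 1622 × 2.2, so 3568.4 s.
Total = 17721.1 + 3568.4 = 21289.5 s = 5.91 hours.

5.91 hours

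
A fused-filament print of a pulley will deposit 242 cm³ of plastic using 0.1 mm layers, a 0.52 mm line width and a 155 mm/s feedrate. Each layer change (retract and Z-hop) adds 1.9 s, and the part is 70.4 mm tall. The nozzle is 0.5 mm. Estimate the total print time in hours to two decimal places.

8.71 hours

Bead cross-section = 0.1 × 0.52 = 0.052 mm².
Total extruded path = 242000/0.052 = 4653846.2 mm.
Time extruding: 4653846.2 / 155 → 30024.8 s.
Layers = ⌈70.4/0.1⌉ = 704.
Z-hop total = 704 × 1.9 = 1337.6 s.
Altogether 30024.8 + 1337.6 = 31362.4 s, i.e. 8.71 hours.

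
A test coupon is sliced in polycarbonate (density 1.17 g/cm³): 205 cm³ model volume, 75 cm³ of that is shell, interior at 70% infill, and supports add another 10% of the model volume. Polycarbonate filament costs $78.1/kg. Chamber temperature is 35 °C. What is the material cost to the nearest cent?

$17.04

Interior volume = 205 − 75 = 130 cm³.
Infill deposited = 0.70 × 130 = 91 cm³.
Support: 0.10 × 205 → 20.5 cm³.
Total printed volume: 75 + 91 + 20.5 → 186.5 cm³.
Mass: 186.5 × 1.17 → 218.205 g.
Cost = 218.205 g / 1000 × $78.1/kg = $17.04.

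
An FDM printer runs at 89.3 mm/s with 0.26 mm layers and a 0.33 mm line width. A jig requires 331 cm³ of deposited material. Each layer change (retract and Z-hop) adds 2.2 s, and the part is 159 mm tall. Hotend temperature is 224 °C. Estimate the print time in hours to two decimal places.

Extrusion cross-section: 0.26 × 0.33 → 0.0858 mm².
Total extruded path = 331000/0.0858 = 3857808.9 mm.
Time extruding = 3857808.9 / 89.3 = 43200.5 s.
Layer count = ceil(159 / 0.26) = 612.
Z-hop total = 612 × 2.2, so 1346.4 s.
Altogether 43200.5 + 1346.4 = 44546.9 s, i.e. 12.37 hours.

12.37 hours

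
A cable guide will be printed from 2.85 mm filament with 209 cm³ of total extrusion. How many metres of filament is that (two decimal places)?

Cross-section of 2.85 mm filament: π·(2.85/2)² = 6.3794 mm².
L = 209000 mm³ / 6.3794 mm² = 32761.7 mm, i.e. 32.76 m.

32.76 m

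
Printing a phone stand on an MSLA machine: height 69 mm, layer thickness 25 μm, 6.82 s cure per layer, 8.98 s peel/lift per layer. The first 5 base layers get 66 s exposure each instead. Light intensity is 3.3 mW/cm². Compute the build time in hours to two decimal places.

12.20 hours

Layers = ⌈69/0.025⌉ = 2760.
Base layers = 5 × (66 + 8.98), so 374.9 s.
Remaining layers: 2755 × (6.82 + 8.98) → 43529 s.
Sum: 374.9 + 43529 = 43903.9 s → 12.20 hours.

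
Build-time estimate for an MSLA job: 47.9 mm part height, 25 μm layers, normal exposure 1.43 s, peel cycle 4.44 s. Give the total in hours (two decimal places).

3.12 hours

Number of layers: 47.9 / 0.025 → 1916 (rounded up).
Per-layer time = 1.43 + 4.44, so 5.87 s.
Build time: 1916 × 5.87 s = 11246.92 s, i.e. 3.12 hours.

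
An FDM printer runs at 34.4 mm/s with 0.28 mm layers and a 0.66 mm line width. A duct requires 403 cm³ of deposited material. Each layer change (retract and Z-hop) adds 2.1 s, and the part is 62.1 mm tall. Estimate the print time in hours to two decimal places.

17.74 hours

Extrusion cross-section = 0.28 × 0.66, so 0.1848 mm².
Path length: 403000 mm³ / 0.1848 mm² → 2180735.9 mm.
Extrusion time: 2180735.9 / 34.4 → 63393.5 s.
Layer count = ceil(62.1 / 0.28) = 222.
Z-hop total: 222 × 2.1 → 466.2 s.
Total = 63393.5 + 466.2 = 63859.7 s = 17.74 hours.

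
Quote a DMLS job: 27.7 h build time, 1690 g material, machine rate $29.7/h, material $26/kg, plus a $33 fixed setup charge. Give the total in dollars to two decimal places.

Machine-time cost: 29.7 × 27.7 → $822.69.
Material cost: 26 × 1690/1000 → $43.94.
Adding setup: 822.69 + 43.94 + 33 → $899.63.

$899.63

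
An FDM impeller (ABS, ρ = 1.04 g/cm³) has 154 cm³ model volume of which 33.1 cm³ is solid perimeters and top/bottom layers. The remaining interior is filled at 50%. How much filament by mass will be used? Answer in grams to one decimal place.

97.3 g

Volume inside the shell = 154 − 33.1 = 120.9 cm³.
Deposited infill = 0.50 × 120.9 = 60.45 cm³.
Total extruded: 33.1 + 60.45 → 93.55 cm³.
Mass = 93.55 × 1.04 = 97.292 g.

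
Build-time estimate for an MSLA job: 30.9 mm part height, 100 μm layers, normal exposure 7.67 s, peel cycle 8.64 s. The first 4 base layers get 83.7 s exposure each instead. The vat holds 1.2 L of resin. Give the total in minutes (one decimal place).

Layer count = ceil(30.9 / 0.1) = 309.
Bottom layers: 4 × (83.7 + 8.64) → 369.36 s.
Remaining layers: 305 × (7.67 + 8.64) → 4974.55 s.
Sum: 369.36 + 4974.55 = 5343.91 s → 89.1 minutes.

89.1 minutes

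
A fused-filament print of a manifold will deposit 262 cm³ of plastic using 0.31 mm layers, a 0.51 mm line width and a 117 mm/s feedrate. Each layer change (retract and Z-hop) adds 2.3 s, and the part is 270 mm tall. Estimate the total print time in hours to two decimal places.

Bead cross-section: 0.31 × 0.51 → 0.1581 mm².
Path length: 262000 mm³ / 0.1581 mm² → 1657179 mm.
Time extruding = 1657179 / 117 = 14163.9 s.
Layers = ⌈270/0.31⌉ = 871.
Layer-change overhead = 871 × 2.3 = 2003.3 s.
Total = 14163.9 + 2003.3 = 16167.2 s = 4.49 hours.

4.49 hours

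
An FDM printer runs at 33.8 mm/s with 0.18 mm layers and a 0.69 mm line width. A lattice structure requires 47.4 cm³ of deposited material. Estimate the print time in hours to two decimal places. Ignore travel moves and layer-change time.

3.14 hours

Bead cross-section = 0.18 × 0.69 = 0.1242 mm².
Toolpath length = 47.4 cm³ / 0.1242 mm² = 47400 / 0.1242 = 381642.5 mm.
Extrusion time = 381642.5 / 33.8 = 11291.2 s.
In the requested units: 11291.2 s = 3.14 hours.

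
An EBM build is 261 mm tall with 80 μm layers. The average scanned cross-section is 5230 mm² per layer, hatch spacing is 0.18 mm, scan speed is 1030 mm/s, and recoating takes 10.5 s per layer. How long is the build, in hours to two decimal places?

35.09 hours

Layers = ⌈261/0.08⌉ = 3263.
Scan path per layer = 5230 / 0.18, so 29055.6 mm.
Scan time per layer = 29055.6 / 1030 = 28.2093 s.
Layer cycle = 28.2093 + 10.5 = 38.7093 s.
Total: 3263 × 38.7093 s = 126308.4459 s → 35.09 hours.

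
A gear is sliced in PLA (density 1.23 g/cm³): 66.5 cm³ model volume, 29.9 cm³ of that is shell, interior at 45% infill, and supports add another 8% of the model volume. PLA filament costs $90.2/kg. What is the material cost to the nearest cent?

$5.73

Interior volume = 66.5 − 29.9, so 36.6 cm³.
Deposited infill = 0.45 × 36.6, so 16.47 cm³.
Support = 0.08 × 66.5, so 5.32 cm³.
Deposited volume = 29.9 + 16.47 + 5.32 = 51.69 cm³.
Mass = 51.69 × 1.23 = 63.5787 g.
Cost = 63.5787 g / 1000 × $90.2/kg = $5.73.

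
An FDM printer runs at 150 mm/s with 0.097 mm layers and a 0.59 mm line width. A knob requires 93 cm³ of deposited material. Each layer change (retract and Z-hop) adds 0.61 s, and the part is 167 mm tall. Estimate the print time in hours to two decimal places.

3.30 hours

Line area = 0.097 × 0.59 = 0.05723 mm².
Toolpath length = 93 cm³ / 0.05723 mm² = 93000 / 0.05723 = 1625021.8 mm.
Print-move time = 1625021.8 / 150 = 10833.5 s.
Number of layers: 167 / 0.097 → 1722 (rounded up).
Z-hop total = 1722 × 0.61 = 1050.42 s.
Total = 10833.5 + 1050.42 = 11883.92 s = 3.30 hours.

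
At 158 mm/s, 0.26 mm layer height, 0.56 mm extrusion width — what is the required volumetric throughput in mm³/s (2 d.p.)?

23.00

A = 0.26 × 0.56 = 0.1456 mm².
Q = v·A = 158 × 0.1456 = 23.00 mm³/s.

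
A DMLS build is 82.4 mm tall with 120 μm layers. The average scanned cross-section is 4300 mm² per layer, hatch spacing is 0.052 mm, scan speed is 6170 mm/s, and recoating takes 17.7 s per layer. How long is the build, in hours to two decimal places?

5.94 hours

Layer count = ceil(82.4 / 0.12) = 687.
Hatch length per layer: 4300 / 0.052 → 82692.3 mm.
Scan time per layer = 82692.3 / 6170 = 13.4023 s.
Per-layer time = 13.4023 + 17.7, so 31.1023 s.
687 layers × 31.1023 s/layer = 21367.2801 s, i.e. 5.94 hours.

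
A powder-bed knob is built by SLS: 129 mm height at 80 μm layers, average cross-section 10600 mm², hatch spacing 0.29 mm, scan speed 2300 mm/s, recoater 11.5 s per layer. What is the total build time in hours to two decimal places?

Layer count = ceil(129 / 0.08) = 1613.
Hatch length per layer: 10600 / 0.29 → 36551.7 mm.
Laser time per layer = 36551.7 / 2300 = 15.892 s.
Time per layer = 15.892 + 11.5 = 27.392 s.
1613 layers × 27.392 s/layer = 44183.296 s, i.e. 12.27 hours.

12.27 hours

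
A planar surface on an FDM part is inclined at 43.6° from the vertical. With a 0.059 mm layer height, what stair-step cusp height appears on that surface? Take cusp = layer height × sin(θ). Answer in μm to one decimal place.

sin(43.6°) = 0.6896, so cusp = 0.059 × 0.6896 = 0.040686 mm → 40.7 μm.

40.7 μm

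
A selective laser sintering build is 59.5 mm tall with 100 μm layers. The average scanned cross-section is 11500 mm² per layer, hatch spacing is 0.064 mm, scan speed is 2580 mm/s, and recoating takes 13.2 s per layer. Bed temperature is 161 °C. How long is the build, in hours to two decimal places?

Number of layers: 59.5 / 0.1 → 595 (rounded up).
Hatch length per layer = 11500 / 0.064, so 179687.5 mm.
Per-layer scan time = 179687.5 / 2580, so 69.6463 s.
Time per layer: 69.6463 + 13.2 → 82.8463 s.
595 layers × 82.8463 s/layer = 49293.5485 s, i.e. 13.69 hours.

13.69 hours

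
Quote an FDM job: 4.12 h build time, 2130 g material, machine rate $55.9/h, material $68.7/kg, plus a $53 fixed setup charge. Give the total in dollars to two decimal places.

Machine cost = 55.9 × 4.12, so $230.308.
Material cost: 68.7 × 2130/1000 → $146.331.
Total = 230.308 + 146.331 + 53 = 429.639 ≈ $429.64.

$429.64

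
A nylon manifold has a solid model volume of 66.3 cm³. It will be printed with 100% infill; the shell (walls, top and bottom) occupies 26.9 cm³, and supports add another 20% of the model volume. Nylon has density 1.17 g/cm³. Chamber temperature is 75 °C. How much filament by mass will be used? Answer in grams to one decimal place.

93.1 g

Volume inside the shell = 66.3 − 26.9, so 39.4 cm³.
Deposited infill = 1.00 × 39.4, so 39.4 cm³.
Support = 0.20 × 66.3 = 13.26 cm³.
Deposited volume = 26.9 + 39.4 + 13.26, so 79.56 cm³.
Mass: 79.56 × 1.17 → 93.0852 g.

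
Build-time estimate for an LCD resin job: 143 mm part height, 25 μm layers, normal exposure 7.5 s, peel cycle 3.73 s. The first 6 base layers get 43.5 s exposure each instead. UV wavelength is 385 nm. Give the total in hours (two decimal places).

17.90 hours

Number of layers: 143 / 0.025 → 5720 (rounded up).
Bottom layers = 6 × (43.5 + 3.73) = 283.38 s.
Normal layers: 5714 × (7.5 + 3.73) → 64168.22 s.
Sum: 283.38 + 64168.22 = 64451.6 s → 17.90 hours.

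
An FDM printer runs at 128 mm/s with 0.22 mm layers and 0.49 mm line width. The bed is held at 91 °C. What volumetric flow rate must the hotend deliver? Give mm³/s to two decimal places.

13.80

Extrusion cross-section = 0.22 × 0.49, so 0.1078 mm².
Q = v·A = 128 × 0.1078 = 13.80 mm³/s.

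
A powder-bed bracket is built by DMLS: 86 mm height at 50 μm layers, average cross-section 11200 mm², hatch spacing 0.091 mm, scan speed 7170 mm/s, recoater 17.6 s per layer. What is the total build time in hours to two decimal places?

Number of layers: 86 / 0.05 → 1720 (rounded up).
Hatch length per layer = 11200 / 0.091 = 123076.9 mm.
Laser time per layer: 123076.9 / 7170 → 17.1655 s.
Time per layer: 17.1655 + 17.6 → 34.7655 s.
Build time = 1720 × 34.7655 = 59796.66 s = 16.61 hours.

16.61 hours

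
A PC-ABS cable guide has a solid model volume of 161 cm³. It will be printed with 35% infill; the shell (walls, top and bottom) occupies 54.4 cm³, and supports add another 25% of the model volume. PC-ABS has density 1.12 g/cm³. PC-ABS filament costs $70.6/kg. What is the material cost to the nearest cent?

Infill region = 161 − 54.4 = 106.6 cm³.
Deposited infill = 0.35 × 106.6, so 37.31 cm³.
Support = 0.25 × 161, so 40.25 cm³.
Total printed volume = 54.4 + 37.31 + 40.25 = 131.96 cm³.
Mass: 131.96 × 1.12 → 147.7952 g.
At $70.6/kg: 147.7952/1000 × 70.6 = $10.43.

$10.43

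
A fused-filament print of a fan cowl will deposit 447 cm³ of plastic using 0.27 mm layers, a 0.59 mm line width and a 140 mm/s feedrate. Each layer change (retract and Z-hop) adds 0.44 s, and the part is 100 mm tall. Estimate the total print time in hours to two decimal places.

Extrusion cross-section = 0.27 × 0.59 = 0.1593 mm².
Path length: 447000 mm³ / 0.1593 mm² → 2806026.4 mm.
Time extruding = 2806026.4 / 140, so 20043 s.
Number of layers: 100 / 0.27 → 371 (rounded up).
Layer-change overhead = 371 × 0.44 = 163.24 s.
Altogether 20043 + 163.24 = 20206.24 s, i.e. 5.61 hours.

5.61 hours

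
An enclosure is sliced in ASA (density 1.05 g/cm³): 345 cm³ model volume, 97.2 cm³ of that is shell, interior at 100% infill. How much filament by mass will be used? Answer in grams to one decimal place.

362.3 g

Interior volume = 345 − 97.2, so 247.8 cm³.
Deposited infill: 1.00 × 247.8 → 247.8 cm³.
Total printed volume = 97.2 + 247.8 = 345 cm³.
Mass: 345 × 1.05 → 362.25 g.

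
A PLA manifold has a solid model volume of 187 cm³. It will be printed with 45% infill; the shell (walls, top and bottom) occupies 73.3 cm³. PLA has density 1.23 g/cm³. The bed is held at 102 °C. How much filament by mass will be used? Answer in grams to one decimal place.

153.1 g

Infill region = 187 − 73.3, so 113.7 cm³.
Infill volume = 0.45 × 113.7, so 51.165 cm³.
Total extruded = 73.3 + 51.165, so 124.465 cm³.
Mass = 124.465 × 1.23, so 153.09195 g.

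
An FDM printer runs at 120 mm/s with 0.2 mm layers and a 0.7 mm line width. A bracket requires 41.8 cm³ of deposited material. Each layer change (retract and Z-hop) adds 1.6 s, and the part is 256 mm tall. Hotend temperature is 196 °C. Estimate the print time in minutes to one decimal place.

75.6 minutes

Extrusion cross-section = 0.2 × 0.7, so 0.14 mm².
Path length: 41800 mm³ / 0.14 mm² → 298571.4 mm.
Extrusion time = 298571.4 / 120 = 2488.1 s.
Layer count = ceil(256 / 0.2) = 1280.
Layer-change overhead = 1280 × 1.6 = 2048 s.
Altogether 2488.1 + 2048 = 4536.1 s, i.e. 75.6 minutes.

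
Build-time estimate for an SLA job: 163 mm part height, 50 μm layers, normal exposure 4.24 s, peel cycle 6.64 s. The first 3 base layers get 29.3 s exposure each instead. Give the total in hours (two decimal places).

Number of layers: 163 / 0.05 → 3260 (rounded up).
Bottom layers = 3 × (29.3 + 6.64) = 107.82 s.
Normal layers: 3257 × (4.24 + 6.64) → 35436.16 s.
Total = 107.82 + 35436.16 = 35543.98 s = 9.87 hours.

9.87 hours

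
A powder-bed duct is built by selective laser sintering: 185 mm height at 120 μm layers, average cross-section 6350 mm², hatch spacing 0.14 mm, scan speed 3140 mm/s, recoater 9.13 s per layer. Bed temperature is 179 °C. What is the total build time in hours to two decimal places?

Layers = ⌈185/0.12⌉ = 1542.
Scan path per layer: 6350 / 0.14 → 45357.1 mm.
Per-layer scan time: 45357.1 / 3140 → 14.4449 s.
Per-layer time: 14.4449 + 9.13 → 23.5749 s.
Total: 1542 × 23.5749 s = 36352.4958 s → 10.10 hours.

10.10 hours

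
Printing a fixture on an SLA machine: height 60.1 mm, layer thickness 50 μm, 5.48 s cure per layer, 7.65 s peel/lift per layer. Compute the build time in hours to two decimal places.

4.38 hours

Layer count = ceil(60.1 / 0.05) = 1202.
Each layer takes: 5.48 + 7.65 → 13.13 s.
Build time: 1202 × 13.13 s = 15782.26 s, i.e. 4.38 hours.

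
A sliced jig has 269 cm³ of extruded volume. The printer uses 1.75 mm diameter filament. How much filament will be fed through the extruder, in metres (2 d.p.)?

A = π r² = π × 0.875² = 2.4053 mm².
Length = 269 cm³ / 2.4053 mm² = 269000 / 2.4053 = 111836.36 mm = 111.84 m.

111.84 m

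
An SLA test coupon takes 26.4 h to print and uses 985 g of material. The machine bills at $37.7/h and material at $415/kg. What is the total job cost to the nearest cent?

$1404.06

Time charge = 37.7 × 26.4 = $995.28.
Material cost: 415 × 985/1000 → $408.775.
Job cost: 995.28 + 408.775 = 1404.055 ≈ $1404.06.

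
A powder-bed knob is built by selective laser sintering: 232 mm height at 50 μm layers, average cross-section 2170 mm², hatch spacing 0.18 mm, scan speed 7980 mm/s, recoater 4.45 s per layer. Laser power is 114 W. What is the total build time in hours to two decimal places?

7.68 hours

Layer count = ceil(232 / 0.05) = 4640.
Hatch length per layer: 2170 / 0.18 → 12055.6 mm.
Laser time per layer = 12055.6 / 7980 = 1.5107 s.
Per-layer time: 1.5107 + 4.45 → 5.9607 s.
Build time = 4640 × 5.9607 = 27657.648 s = 7.68 hours.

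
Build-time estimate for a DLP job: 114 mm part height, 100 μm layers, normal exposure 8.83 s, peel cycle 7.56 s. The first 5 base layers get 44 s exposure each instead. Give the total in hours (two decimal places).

Layer count = ceil(114 / 0.1) = 1140.
Bottom layers = 5 × (44 + 7.56) = 257.8 s.
Normal layers = 1135 × (8.83 + 7.56), so 18602.65 s.
Sum: 257.8 + 18602.65 = 18860.45 s → 5.24 hours.

5.24 hours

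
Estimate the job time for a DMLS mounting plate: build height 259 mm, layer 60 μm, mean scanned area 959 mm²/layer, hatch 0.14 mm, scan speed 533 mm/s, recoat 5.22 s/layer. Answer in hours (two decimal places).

Number of layers: 259 / 0.06 → 4317 (rounded up).
Hatch length per layer: 959 / 0.14 → 6850 mm.
Scan time per layer = 6850 / 533, so 12.8518 s.
Time per layer: 12.8518 + 5.22 → 18.0718 s.
Total: 4317 × 18.0718 s = 78015.9606 s → 21.67 hours.

21.67 hours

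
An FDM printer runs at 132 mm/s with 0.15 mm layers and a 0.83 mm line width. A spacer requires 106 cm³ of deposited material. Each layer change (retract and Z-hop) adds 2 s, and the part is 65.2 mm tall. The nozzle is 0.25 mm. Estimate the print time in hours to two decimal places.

2.03 hours

Extrusion cross-section = 0.15 × 0.83 = 0.1245 mm².
Toolpath length = 106 cm³ / 0.1245 mm² = 106000 / 0.1245 = 851405.6 mm.
Print-move time = 851405.6 / 132, so 6450 s.
Layer count = ceil(65.2 / 0.15) = 435.
Non-print overhead: 435 × 2 → 870 s.
Altogether 6450 + 870 = 7320 s, i.e. 2.03 hours.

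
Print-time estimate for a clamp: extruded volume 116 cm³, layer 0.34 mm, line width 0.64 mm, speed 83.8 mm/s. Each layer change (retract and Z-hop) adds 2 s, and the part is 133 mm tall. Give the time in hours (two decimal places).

Extrusion cross-section: 0.34 × 0.64 → 0.2176 mm².
Path length: 116000 mm³ / 0.2176 mm² → 533088.2 mm.
Extrusion time = 533088.2 / 83.8, so 6361.4 s.
Number of layers: 133 / 0.34 → 392 (rounded up).
Non-print overhead = 392 × 2, so 784 s.
Total = 6361.4 + 784 = 7145.4 s = 1.98 hours.

1.98 hours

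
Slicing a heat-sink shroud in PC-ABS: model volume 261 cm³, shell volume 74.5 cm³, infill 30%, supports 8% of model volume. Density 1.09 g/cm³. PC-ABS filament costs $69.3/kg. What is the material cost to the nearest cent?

$11.43

Interior volume: 261 − 74.5 → 186.5 cm³.
Infill volume = 0.30 × 186.5 = 55.95 cm³.
Support = 0.08 × 261, so 20.88 cm³.
Total printed volume: 74.5 + 55.95 + 20.88 → 151.33 cm³.
Mass = 151.33 × 1.09 = 164.9497 g.
At $69.3/kg: 164.9497/1000 × 69.3 = $11.43.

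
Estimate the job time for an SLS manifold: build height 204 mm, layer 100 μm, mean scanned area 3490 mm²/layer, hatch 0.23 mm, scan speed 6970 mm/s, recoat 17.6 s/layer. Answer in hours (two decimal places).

11.21 hours

Number of layers: 204 / 0.1 → 2040 (rounded up).
Per-layer scan distance = 3490 / 0.23, so 15173.9 mm.
Scan time per layer = 15173.9 / 6970 = 2.177 s.
Layer cycle = 2.177 + 17.6 = 19.777 s.
Total: 2040 × 19.777 s = 40345.08 s → 11.21 hours.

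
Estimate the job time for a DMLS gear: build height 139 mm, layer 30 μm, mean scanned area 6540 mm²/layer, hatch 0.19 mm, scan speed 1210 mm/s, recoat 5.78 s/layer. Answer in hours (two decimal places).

Layers = ⌈139/0.03⌉ = 4634.
Hatch length per layer = 6540 / 0.19, so 34421.1 mm.
Scan time per layer: 34421.1 / 1210 → 28.4472 s.
Per-layer time: 28.4472 + 5.78 → 34.2272 s.
Build time = 4634 × 34.2272 = 158608.8448 s = 44.06 hours.

44.06 hours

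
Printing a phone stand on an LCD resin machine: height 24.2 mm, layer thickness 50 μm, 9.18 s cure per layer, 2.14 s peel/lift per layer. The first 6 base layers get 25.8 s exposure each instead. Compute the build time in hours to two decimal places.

Layers = ⌈24.2/0.05⌉ = 484.
Bottom layers = 6 × (25.8 + 2.14) = 167.64 s.
Regular layers = 478 × (9.18 + 2.14) = 5410.96 s.
Total = 167.64 + 5410.96 = 5578.6 s = 1.55 hours.

1.55 hours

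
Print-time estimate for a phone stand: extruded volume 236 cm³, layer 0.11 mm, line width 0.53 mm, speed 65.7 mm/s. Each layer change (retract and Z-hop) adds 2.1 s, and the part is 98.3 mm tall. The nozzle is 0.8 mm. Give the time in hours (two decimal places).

17.64 hours

Line area = 0.11 × 0.53, so 0.0583 mm².
Path length: 236000 mm³ / 0.0583 mm² → 4048027.4 mm.
Extrusion time = 4048027.4 / 65.7, so 61613.8 s.
Layers = ⌈98.3/0.11⌉ = 894.
Layer-change overhead = 894 × 2.1, so 1877.4 s.
Altogether 61613.8 + 1877.4 = 63491.2 s, i.e. 17.64 hours.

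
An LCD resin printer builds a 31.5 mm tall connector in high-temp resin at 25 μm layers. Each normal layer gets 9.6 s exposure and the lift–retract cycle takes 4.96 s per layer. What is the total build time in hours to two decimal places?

Layers = ⌈31.5/0.025⌉ = 1260.
Each layer takes: 9.6 + 4.96 → 14.56 s.
Total = 1260 × 14.56 = 18345.6 s = 5.10 hours.

5.10 hours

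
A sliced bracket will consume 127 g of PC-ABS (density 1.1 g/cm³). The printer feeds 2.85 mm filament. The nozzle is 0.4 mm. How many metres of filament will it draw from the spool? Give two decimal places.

Extruded volume: 127/1.1 = 115.4545 cm³ (115454.5 mm³).
Filament cross-section = π × (2.85/2)² = 6.3794 mm².
Length = 115454.5 / 6.3794 = 18098.02 mm = 18.10 m.

18.10 m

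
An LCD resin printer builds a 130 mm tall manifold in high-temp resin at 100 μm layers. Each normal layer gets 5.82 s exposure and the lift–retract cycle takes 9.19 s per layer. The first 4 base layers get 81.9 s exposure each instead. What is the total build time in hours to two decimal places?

Layer count = ceil(130 / 0.1) = 1300.
Base layers = 4 × (81.9 + 9.19) = 364.36 s.
Normal layers = 1296 × (5.82 + 9.19) = 19452.96 s.
Sum: 364.36 + 19452.96 = 19817.32 s → 5.50 hours.

5.50 hours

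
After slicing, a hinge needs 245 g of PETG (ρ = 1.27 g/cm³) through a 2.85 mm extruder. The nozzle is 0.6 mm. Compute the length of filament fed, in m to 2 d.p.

30.24 m

Extruded volume: 245/1.27 = 192.9134 cm³ (192913.4 mm³).
Filament cross-section = π × (2.85/2)² = 6.3794 mm².
Length = 192913.4 / 6.3794 = 30240.05 mm = 30.24 m.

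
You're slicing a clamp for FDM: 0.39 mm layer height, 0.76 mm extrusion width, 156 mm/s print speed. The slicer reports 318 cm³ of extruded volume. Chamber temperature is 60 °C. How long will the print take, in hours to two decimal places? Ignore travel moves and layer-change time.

1.91 hours

Line area = 0.39 × 0.76 = 0.2964 mm².
Toolpath length = 318 cm³ / 0.2964 mm² = 318000 / 0.2964 = 1072874.5 mm.
Print-move time = 1072874.5 / 156, so 6877.4 s.
That's 6877.4 s → 1.91 hours.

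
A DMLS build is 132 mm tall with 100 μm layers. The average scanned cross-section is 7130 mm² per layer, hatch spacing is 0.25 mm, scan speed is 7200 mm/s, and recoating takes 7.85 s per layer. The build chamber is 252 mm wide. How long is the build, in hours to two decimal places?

Layer count = ceil(132 / 0.1) = 1320.
Hatch length per layer: 7130 / 0.25 → 28520 mm.
Scan time per layer = 28520 / 7200, so 3.9611 s.
Per-layer time = 3.9611 + 7.85 = 11.8111 s.
1320 layers × 11.8111 s/layer = 15590.652 s, i.e. 4.33 hours.

4.33 hours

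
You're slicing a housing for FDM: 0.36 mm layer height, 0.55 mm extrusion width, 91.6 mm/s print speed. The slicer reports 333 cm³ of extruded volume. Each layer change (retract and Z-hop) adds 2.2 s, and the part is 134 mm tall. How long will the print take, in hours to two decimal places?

5.33 hours

Extrusion cross-section: 0.36 × 0.55 → 0.198 mm².
Path length: 333000 mm³ / 0.198 mm² → 1681818.2 mm.
Extrusion time = 1681818.2 / 91.6 = 18360.5 s.
Layers = ⌈134/0.36⌉ = 373.
Layer-change overhead = 373 × 2.2 = 820.6 s.
Altogether 18360.5 + 820.6 = 19181.1 s, i.e. 5.33 hours.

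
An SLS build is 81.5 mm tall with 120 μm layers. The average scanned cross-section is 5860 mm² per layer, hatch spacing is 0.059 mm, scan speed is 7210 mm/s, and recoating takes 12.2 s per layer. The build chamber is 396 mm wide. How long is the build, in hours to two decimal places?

4.91 hours

Layer count = ceil(81.5 / 0.12) = 680.
Scan path per layer: 5860 / 0.059 → 99322 mm.
Per-layer scan time: 99322 / 7210 → 13.7756 s.
Per-layer time: 13.7756 + 12.2 → 25.9756 s.
680 layers × 25.9756 s/layer = 17663.408 s, i.e. 4.91 hours.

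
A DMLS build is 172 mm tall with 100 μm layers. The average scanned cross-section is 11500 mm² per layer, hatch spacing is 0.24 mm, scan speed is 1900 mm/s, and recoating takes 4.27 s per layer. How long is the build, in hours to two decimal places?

Number of layers: 172 / 0.1 → 1720 (rounded up).
Scan path per layer = 11500 / 0.24 = 47916.7 mm.
Laser time per layer = 47916.7 / 1900, so 25.2193 s.
Layer cycle: 25.2193 + 4.27 → 29.4893 s.
Total: 1720 × 29.4893 s = 50721.596 s → 14.09 hours.

14.09 hours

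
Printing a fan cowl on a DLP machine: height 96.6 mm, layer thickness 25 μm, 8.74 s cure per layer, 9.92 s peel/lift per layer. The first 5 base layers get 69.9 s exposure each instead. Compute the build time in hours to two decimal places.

Layer count = ceil(96.6 / 0.025) = 3864.
Bottom layers = 5 × (69.9 + 9.92) = 399.1 s.
Normal layers = 3859 × (8.74 + 9.92) = 72008.94 s.
Sum: 399.1 + 72008.94 = 72408.04 s → 20.11 hours.

20.11 hours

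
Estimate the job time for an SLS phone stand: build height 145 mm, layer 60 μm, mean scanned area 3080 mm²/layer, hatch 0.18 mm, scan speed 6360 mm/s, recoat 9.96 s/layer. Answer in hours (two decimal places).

Layer count = ceil(145 / 0.06) = 2417.
Scan path per layer = 3080 / 0.18, so 17111.1 mm.
Laser time per layer: 17111.1 / 6360 → 2.6904 s.
Per-layer time = 2.6904 + 9.96 = 12.6504 s.
Build time = 2417 × 12.6504 = 30576.0168 s = 8.49 hours.

8.49 hours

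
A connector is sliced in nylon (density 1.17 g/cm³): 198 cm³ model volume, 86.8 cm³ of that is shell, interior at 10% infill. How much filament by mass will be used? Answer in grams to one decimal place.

Volume inside the shell = 198 − 86.8, so 111.2 cm³.
Infill deposited: 0.10 × 111.2 → 11.12 cm³.
Total printed volume: 86.8 + 11.12 → 97.92 cm³.
Mass = 97.92 × 1.17, so 114.5664 g.

114.6 g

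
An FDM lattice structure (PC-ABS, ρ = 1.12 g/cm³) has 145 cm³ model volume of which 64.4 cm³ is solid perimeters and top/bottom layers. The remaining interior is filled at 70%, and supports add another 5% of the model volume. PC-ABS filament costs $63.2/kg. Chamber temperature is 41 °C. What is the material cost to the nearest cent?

$9.07

Volume inside the shell: 145 − 64.4 → 80.6 cm³.
Infill volume: 0.70 × 80.6 → 56.42 cm³.
Support: 0.05 × 145 → 7.25 cm³.
Total extruded = 64.4 + 56.42 + 7.25 = 128.07 cm³.
Mass: 128.07 × 1.12 → 143.4384 g.
Cost = 143.4384 g / 1000 × $63.2/kg = $9.07.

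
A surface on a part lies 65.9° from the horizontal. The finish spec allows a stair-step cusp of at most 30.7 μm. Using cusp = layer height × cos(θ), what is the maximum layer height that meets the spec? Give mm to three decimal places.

t = h_c / cos θ = 0.0307 / 0.4083 = 0.075 mm.

0.075 mm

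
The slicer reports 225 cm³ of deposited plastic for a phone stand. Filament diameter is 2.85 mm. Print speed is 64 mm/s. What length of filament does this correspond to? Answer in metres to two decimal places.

Cross-section of 2.85 mm filament: π·(2.85/2)² = 6.3794 mm².
Length = 225 cm³ / 6.3794 mm² = 225000 / 6.3794 = 35269.77 mm = 35.27 m.

35.27 m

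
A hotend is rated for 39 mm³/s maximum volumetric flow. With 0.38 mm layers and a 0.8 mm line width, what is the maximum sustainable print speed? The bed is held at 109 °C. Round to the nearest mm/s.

Bead cross-section = 0.38 × 0.8 = 0.304 mm².
Max speed = 39 / 0.304 = 128.29 ≈ 128 mm/s.

128 mm/s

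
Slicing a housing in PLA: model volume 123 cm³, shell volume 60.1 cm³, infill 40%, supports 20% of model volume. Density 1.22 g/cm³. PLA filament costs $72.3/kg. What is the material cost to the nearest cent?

Volume inside the shell = 123 − 60.1, so 62.9 cm³.
Infill volume = 0.40 × 62.9 = 25.16 cm³.
Support = 0.20 × 123 = 24.6 cm³.
Deposited volume = 60.1 + 25.16 + 24.6 = 109.86 cm³.
Mass: 109.86 × 1.22 → 134.0292 g.
At $72.3/kg: 134.0292/1000 × 72.3 = $9.69.

$9.69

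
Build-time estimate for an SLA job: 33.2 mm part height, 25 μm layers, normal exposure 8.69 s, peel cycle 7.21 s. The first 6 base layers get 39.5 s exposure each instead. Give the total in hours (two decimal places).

Number of layers: 33.2 / 0.025 → 1328 (rounded up).
Burn-in layers = 6 × (39.5 + 7.21) = 280.26 s.
Remaining layers: 1322 × (8.69 + 7.21) → 21019.8 s.
Sum: 280.26 + 21019.8 = 21300.06 s → 5.92 hours.

5.92 hours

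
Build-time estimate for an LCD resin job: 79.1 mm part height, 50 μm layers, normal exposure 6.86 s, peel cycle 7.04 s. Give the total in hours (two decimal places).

Layers = ⌈79.1/0.05⌉ = 1582.
Cycle time = 6.86 + 7.04, so 13.9 s.
Total = 1582 × 13.9 = 21989.8 s = 6.11 hours.

6.11 hours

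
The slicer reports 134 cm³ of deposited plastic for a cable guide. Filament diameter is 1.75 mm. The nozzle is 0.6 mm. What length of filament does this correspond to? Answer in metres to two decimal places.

55.71 m

Cross-section of 1.75 mm filament: π·(1.75/2)² = 2.4053 mm².
Length = 134 cm³ / 2.4053 mm² = 134000 / 2.4053 = 55710.31 mm = 55.71 m.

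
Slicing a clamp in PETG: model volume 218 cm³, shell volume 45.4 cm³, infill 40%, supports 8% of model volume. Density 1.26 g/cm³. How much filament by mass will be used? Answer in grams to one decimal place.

Infill region: 218 − 45.4 → 172.6 cm³.
Infill volume = 0.40 × 172.6, so 69.04 cm³.
Support: 0.08 × 218 → 17.44 cm³.
Deposited volume: 45.4 + 69.04 + 17.44 → 131.88 cm³.
Mass = 131.88 × 1.26 = 166.1688 g.

166.2 g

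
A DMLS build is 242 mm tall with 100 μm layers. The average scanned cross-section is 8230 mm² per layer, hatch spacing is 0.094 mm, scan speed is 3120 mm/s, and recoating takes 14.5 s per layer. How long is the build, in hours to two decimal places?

Number of layers: 242 / 0.1 → 2420 (rounded up).
Hatch length per layer = 8230 / 0.094 = 87553.2 mm.
Scan time per layer = 87553.2 / 3120, so 28.0619 s.
Layer cycle: 28.0619 + 14.5 → 42.5619 s.
Total: 2420 × 42.5619 s = 102999.798 s → 28.61 hours.

28.61 hours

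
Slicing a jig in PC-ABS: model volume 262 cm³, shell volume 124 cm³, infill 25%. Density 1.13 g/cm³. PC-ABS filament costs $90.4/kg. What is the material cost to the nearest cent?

$16.19

Infill region = 262 − 124 = 138 cm³.
Infill deposited: 0.25 × 138 → 34.5 cm³.
Total printed volume: 124 + 34.5 → 158.5 cm³.
Mass: 158.5 × 1.13 → 179.105 g.
Cost = 179.105 g / 1000 × $90.4/kg = $16.19.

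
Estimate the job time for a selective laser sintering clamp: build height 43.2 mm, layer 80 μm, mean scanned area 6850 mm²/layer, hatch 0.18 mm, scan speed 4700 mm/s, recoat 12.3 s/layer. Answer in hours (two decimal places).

3.06 hours

Layers = ⌈43.2/0.08⌉ = 540.
Hatch length per layer: 6850 / 0.18 → 38055.6 mm.
Laser time per layer: 38055.6 / 4700 → 8.0969 s.
Time per layer = 8.0969 + 12.3, so 20.3969 s.
Build time = 540 × 20.3969 = 11014.326 s = 3.06 hours.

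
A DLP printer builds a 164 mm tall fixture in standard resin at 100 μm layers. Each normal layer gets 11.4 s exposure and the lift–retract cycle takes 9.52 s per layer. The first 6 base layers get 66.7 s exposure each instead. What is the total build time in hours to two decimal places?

9.62 hours

Layer count = ceil(164 / 0.1) = 1640.
Burn-in layers = 6 × (66.7 + 9.52) = 457.32 s.
Normal layers = 1634 × (11.4 + 9.52) = 34183.28 s.
Total = 457.32 + 34183.28 = 34640.6 s = 9.62 hours.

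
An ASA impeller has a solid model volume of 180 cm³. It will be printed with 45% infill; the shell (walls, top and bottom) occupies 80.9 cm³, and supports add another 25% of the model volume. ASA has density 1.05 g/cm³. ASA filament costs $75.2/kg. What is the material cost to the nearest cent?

Volume inside the shell = 180 − 80.9, so 99.1 cm³.
Deposited infill: 0.45 × 99.1 → 44.595 cm³.
Support: 0.25 × 180 → 45 cm³.
Deposited volume = 80.9 + 44.595 + 45 = 170.495 cm³.
Mass: 170.495 × 1.05 → 179.01975 g.
Cost = 179.01975 g / 1000 × $75.2/kg = $13.46.

$13.46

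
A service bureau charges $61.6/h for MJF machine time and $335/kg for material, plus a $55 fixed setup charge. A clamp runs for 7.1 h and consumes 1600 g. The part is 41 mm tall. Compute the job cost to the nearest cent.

Time charge = 61.6 × 7.1, so $437.36.
Material charge = 335 × 1600/1000 = $536.00.
Total = 437.36 + 536.00 + 55 = $1028.36.

$1028.36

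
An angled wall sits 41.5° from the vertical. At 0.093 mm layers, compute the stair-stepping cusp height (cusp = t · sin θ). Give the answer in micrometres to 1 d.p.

h_c = t·sin θ = 0.093 × 0.6626 = 0.061622 mm (61.6 μm).

61.6 μm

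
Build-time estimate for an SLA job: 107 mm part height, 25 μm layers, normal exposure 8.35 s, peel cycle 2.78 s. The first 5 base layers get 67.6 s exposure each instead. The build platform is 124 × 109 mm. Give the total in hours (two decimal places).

Number of layers: 107 / 0.025 → 4280 (rounded up).
Base layers = 5 × (67.6 + 2.78) = 351.9 s.
Normal layers: 4275 × (8.35 + 2.78) → 47580.75 s.
Total = 351.9 + 47580.75 = 47932.65 s = 13.31 hours.

13.31 hours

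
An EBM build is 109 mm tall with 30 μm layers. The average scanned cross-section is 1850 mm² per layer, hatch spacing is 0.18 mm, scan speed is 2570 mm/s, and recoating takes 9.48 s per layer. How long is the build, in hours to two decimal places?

Number of layers: 109 / 0.03 → 3634 (rounded up).
Hatch length per layer = 1850 / 0.18 = 10277.8 mm.
Scan time per layer = 10277.8 / 2570 = 3.9991 s.
Layer cycle = 3.9991 + 9.48, so 13.4791 s.
Total: 3634 × 13.4791 s = 48983.0494 s → 13.61 hours.

13.61 hours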